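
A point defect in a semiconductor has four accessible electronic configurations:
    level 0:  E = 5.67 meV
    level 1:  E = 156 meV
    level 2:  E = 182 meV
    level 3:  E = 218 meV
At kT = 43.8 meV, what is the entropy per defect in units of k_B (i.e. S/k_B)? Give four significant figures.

0.2651

Eᵢ/kT = 0.129452, 3.56164, 4.15525, 4.97717.
Z = Σ e^(−Eᵢ/kT) = e^(−0.129452) + e^(−3.56164) + e^(−4.15525) + e^(−4.97717) = 0.878577 + 0.0283922 + 0.0156819 + 0.00689354 = 0.929545.
⟨E⟩ = Σ EᵢPᵢ = 14.8111 meV.
S/k_B = ln Z + ⟨E⟩/kT = ln(0.929545) + 14.8111/43.8 = -0.0730601 + 0.338153 = 0.2651.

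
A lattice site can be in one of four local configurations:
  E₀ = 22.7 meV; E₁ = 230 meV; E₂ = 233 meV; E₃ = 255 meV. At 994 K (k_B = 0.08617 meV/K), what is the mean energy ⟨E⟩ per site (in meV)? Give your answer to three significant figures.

k_BT = 0.08617 × 994 K = 85.653 meV.
Eᵢ/kT = 0.26502, 2.6853, 2.7203, 2.9771.
Z = Σ e^(−Eᵢ/kT) = e^(−0.26502) + e^(−2.6853) + e^(−2.7203) + e^(−2.9771) = 0.76719 + 0.068201 + 0.065855 + 0.050940 = 0.95219.
⟨E⟩ = Σ Eᵢ e^(−Eᵢ/kT) / Z = (22.7·0.76719 + 230·0.068201 + 233·0.065855 + 255·0.050940) / 0.95219 = 64.5 meV.

64.5 meV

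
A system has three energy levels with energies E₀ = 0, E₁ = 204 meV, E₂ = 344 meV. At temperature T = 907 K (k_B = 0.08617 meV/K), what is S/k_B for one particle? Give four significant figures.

0.3087

k_BT = 0.08617 × 907 K = 78.1562 meV.
Eᵢ/kT = 0, 2.61016, 4.40144.
Z = Σ e^(−Eᵢ/kT) = e^(−0) + e^(−2.61016) + e^(−4.40144) = 1.00000 + 0.0735228 + 0.0122597 = 1.08578.
⟨E⟩ = Σ EᵢPᵢ = 17.6979 meV.
S/k_B = ln Z + ⟨E⟩/kT = ln(1.08578) + 17.6979/78.1562 = 0.0822986 + 0.226443 = 0.3087.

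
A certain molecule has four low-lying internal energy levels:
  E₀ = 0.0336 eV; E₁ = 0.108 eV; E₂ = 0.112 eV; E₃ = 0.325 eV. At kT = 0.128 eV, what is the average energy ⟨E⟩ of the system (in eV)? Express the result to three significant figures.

Eᵢ/kT = 0.26250, 0.84375, 0.87500, 2.5391.
Z = Σ e^(−Eᵢ/kT) = e^(−0.26250) + e^(−0.84375) + e^(−0.87500) + e^(−2.5391) = 0.76913 + 0.43009 + 0.41686 + 0.078937 = 1.6950.
⟨E⟩ = Σ Eᵢ e^(−Eᵢ/kT) / Z = (0.0336·0.76913 + 0.108·0.43009 + 0.112·0.41686 + 0.325·0.078937) / 1.6950 = 0.0853 eV.

0.0853 eV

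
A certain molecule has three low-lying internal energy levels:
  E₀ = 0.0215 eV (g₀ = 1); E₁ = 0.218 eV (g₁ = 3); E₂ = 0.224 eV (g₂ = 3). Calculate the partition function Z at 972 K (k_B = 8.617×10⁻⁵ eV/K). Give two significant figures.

k_BT = 8.617×10⁻⁵ × 972 K = 0.08376 eV.
Eᵢ/kT = 0.2567, 2.603, 2.674.
Z = Σ gᵢe^(−Eᵢ/kT) = 1·e^(−0.2567) + 3·e^(−2.603) + 3·e^(−2.674) = 0.7736 + 0.2222 + 0.2069 = 1.203.

Z = 1.2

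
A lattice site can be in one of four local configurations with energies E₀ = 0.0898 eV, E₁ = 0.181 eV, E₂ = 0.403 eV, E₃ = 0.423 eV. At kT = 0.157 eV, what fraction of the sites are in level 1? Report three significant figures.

Eᵢ/kT = 0.57197, 1.1529, 2.5669, 2.6943.
Z = Σ e^(−Eᵢ/kT) = e^(−0.57197) + e^(−1.1529) + e^(−2.5669) + e^(−2.6943) = 0.56441 + 0.31572 + 0.076773 + 0.067590 = 1.0245.
P₁ = e^(−E₁/kT) / Z = 0.31572/1.0245 = 0.308.

0.308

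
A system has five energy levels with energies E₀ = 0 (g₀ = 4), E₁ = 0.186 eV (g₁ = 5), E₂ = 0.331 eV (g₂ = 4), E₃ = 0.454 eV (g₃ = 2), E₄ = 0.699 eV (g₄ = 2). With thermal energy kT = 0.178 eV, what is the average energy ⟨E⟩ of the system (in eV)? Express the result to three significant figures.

Eᵢ/kT = 0, 1.0449, 1.8596, 2.5506, 3.9270.
Z = Σ gᵢe^(−Eᵢ/kT) = 4·e^(−0) + 5·e^(−1.0449) + 4·e^(−1.8596) + 2·e^(−2.5506) + 2·e^(−3.9270) = 4.0000 + 1.7586 + 0.62294 + 0.15607 + 0.039405 = 6.5770.
⟨E⟩ = Σ Eᵢ gᵢe^(−Eᵢ/kT) / Z = (0·4.0000 + 0.186·1.7586 + 0.331·0.62294 + 0.454·0.15607 + 0.699·0.039405) / 6.5770 = 0.0960 eV.

0.0960 eV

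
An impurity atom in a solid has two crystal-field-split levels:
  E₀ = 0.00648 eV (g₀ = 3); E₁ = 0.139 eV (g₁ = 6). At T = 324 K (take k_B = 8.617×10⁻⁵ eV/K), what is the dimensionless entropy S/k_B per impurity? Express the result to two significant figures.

1.2

k_BT = 8.617×10⁻⁵ × 324 K = 0.02792 eV.
Eᵢ/kT = 0.2321, 4.979.
Z = Σ gᵢe^(−Eᵢ/kT) = 3·e^(−0.2321) + 6·e^(−4.979) = 2.379 + 0.04129 = 2.420.
⟨E⟩ = Σ EᵢPᵢ = 0.008742 eV.
S/k_B = ln Z + ⟨E⟩/kT = ln(2.420) + 0.008742/0.02792 = 0.8838 + 0.3131 = 1.2.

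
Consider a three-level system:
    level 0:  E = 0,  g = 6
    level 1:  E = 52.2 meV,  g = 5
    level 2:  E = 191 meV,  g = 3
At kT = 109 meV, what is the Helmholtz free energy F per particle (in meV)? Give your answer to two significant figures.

Eᵢ/kT = 0, 0.4789, 1.752.
Z = Σ gᵢe^(−Eᵢ/kT) = 6·e^(−0) + 5·e^(−0.4789) + 3·e^(−1.752) = 6.000 + 3.097 + 0.5203 = 9.617.
F = −kT ln Z = −109 × ln(9.617) = −109 × 2.264 = -250 meV.

-250 meV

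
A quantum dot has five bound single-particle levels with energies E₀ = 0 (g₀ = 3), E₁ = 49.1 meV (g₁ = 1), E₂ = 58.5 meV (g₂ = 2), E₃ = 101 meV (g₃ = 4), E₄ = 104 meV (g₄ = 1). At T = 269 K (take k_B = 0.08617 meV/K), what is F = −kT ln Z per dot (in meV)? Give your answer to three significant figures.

k_BT = 0.08617 × 269 K = 23.180 meV.
Eᵢ/kT = 0, 2.1182, 2.5237, 4.3572, 4.4866.
Z = Σ gᵢe^(−Eᵢ/kT) = 3·e^(−0) + 1·e^(−2.1182) + 2·e^(−2.5237) + 4·e^(−4.3572) + 1·e^(−4.4866) = 3.0000 + 0.12025 + 0.16032 + 0.051257 + 0.011259 = 3.3431.
F = −kT ln Z = −23.180 × ln(3.3431) = −23.180 × 1.2069 = -28.0 meV.

-28.0 meV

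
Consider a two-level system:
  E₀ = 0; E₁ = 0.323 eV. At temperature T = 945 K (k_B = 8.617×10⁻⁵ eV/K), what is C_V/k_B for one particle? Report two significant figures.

k_BT = 8.617×10⁻⁵ × 945 K = 0.08143 eV.
Eᵢ/kT = 0, 3.967.
Z = Σ e^(−Eᵢ/kT) = e^(−0) + e^(−3.967) = 1.000 + 0.01893 = 1.019.
⟨E⟩ = 0.006000 eV, ⟨E²⟩ = 0.001938 eV².
C_V/k_B = (⟨E²⟩ − ⟨E⟩²)/(kT)² = (0.001938 − 0.00003600)/0.006631 = 0.29.

0.29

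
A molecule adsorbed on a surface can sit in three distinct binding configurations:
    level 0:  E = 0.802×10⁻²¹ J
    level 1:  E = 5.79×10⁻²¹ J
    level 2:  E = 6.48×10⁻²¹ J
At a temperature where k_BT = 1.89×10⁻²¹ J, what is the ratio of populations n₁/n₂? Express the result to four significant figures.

1.441

n₁/n₂ = exp[−(E₁−E₂)/kT] = exp(−(-0.69 ×10⁻²¹ J)/(1.89 ×10⁻²¹ J)) = exp(0.365079) = 1.441.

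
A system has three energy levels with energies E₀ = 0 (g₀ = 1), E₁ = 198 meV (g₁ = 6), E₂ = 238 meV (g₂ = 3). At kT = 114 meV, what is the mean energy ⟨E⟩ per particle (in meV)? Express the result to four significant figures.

122.6 meV

Eᵢ/kT = 0, 1.73684, 2.08772.
Z = Σ gᵢe^(−Eᵢ/kT) = 1·e^(−0) + 6·e^(−1.73684) + 3·e^(−2.08772) = 1.00000 + 1.05646 + 0.371908 = 2.42837.
⟨E⟩ = Σ Eᵢ gᵢe^(−Eᵢ/kT) / Z = (0·1.00000 + 198·1.05646 + 238·0.371908) / 2.42837 = 122.6 meV.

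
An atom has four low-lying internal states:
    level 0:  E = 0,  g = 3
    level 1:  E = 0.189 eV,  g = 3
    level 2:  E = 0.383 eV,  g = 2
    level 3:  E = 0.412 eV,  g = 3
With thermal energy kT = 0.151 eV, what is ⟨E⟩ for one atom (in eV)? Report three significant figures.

0.0721 eV

Eᵢ/kT = 0, 1.2517, 2.5364, 2.7285.
Z = Σ gᵢe^(−Eᵢ/kT) = 3·e^(−0) + 3·e^(−1.2517) + 2·e^(−2.5364) + 3·e^(−2.7285) = 3.0000 + 0.85805 + 0.15830 + 0.19595 = 4.2123.
⟨E⟩ = Σ Eᵢ gᵢe^(−Eᵢ/kT) / Z = (0·3.0000 + 0.189·0.85805 + 0.383·0.15830 + 0.412·0.19595) / 4.2123 = 0.0721 eV.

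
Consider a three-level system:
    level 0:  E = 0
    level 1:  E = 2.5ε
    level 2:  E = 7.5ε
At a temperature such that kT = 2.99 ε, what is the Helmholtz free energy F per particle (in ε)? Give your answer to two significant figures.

Eᵢ/kT = 0, 0.8361, 2.508.
Z = Σ e^(−Eᵢ/kT) = e^(−0) + e^(−0.8361) + e^(−2.508) = 1.000 + 0.4334 + 0.08143 = 1.515.
F = −kT ln Z = −2.99 × ln(1.515) = −2.99 × 0.4154 = -1.2 ε.

-1.2 ε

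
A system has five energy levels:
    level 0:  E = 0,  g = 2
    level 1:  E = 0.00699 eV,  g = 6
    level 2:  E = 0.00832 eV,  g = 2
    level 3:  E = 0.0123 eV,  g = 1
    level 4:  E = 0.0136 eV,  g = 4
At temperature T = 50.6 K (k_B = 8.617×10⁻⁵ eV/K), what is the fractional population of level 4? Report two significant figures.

k_BT = 8.617×10⁻⁵ × 50.6 K = 0.004360 eV.
Eᵢ/kT = 0, 1.603, 1.908, 2.821, 3.119.
Z = Σ gᵢe^(−Eᵢ/kT) = 2·e^(−0) + 6·e^(−1.603) + 2·e^(−1.908) + 1·e^(−2.821) + 4·e^(−3.119) = 2.000 + 1.208 + 0.2968 + 0.05955 + 0.1768 = 3.741.
P₄ = g₄ e^(−E₄/kT) / Z = 0.1768/3.741 = 0.047.

0.047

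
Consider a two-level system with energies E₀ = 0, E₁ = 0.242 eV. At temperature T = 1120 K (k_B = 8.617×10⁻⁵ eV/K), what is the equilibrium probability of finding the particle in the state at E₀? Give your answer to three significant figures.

k_BT = 8.617×10⁻⁵ × 1120 K = 0.096510 eV.
Eᵢ/kT = 0, 2.5075.
Z = Σ e^(−Eᵢ/kT) = e^(−0) + e^(−2.5075) = 1.0000 + 0.081472 = 1.0815.
P₀ = e^(−E₀/kT) / Z = 1.0000/1.0815 = 0.925.

0.925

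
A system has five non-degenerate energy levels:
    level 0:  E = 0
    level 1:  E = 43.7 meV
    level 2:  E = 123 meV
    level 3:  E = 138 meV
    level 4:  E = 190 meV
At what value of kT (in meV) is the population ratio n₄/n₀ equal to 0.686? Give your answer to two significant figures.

500 meV

n₄/n₀ = exp[−(E₄−E₀)/kT] = 0.686.
⇒ (E₄−E₀)/kT = ln(1/0.686) = ln(1.458) = 0.3771.
kT = 190 meV / 0.3771 = 500 meV.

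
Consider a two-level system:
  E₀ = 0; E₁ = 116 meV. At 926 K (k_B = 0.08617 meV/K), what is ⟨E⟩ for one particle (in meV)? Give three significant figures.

22.0 meV

k_BT = 0.08617 × 926 K = 79.793 meV.
Eᵢ/kT = 0, 1.4538.
Z = Σ e^(−Eᵢ/kT) = e^(−0) + e^(−1.4538) = 1.0000 + 0.23368 = 1.2337.
⟨E⟩ = Σ Eᵢ e^(−Eᵢ/kT) / Z = (0·1.0000 + 116·0.23368) / 1.2337 = 22.0 meV.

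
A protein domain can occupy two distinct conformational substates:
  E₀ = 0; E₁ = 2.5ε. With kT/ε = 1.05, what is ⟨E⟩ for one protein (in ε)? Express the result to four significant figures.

0.2116 ε

Eᵢ/kT = 0, 2.38095.
Z = Σ e^(−Eᵢ/kT) = e^(−0) + e^(−2.38095) = 1.00000 + 0.0924627 = 1.09246.
⟨E⟩ = Σ Eᵢ e^(−Eᵢ/kT) / Z = (0·1.00000 + 2.5·0.0924627) / 1.09246 = 0.2116 ε.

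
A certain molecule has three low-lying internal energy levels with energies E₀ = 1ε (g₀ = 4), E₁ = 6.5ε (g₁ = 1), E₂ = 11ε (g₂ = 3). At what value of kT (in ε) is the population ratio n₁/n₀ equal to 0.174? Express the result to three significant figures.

n₁/n₀ = (g₁/g₀) exp[−(E₁−E₀)/kT] = 0.174.
⇒ (E₁−E₀)/kT = ln((1/4)/0.174) = ln(1.4368) = 0.36242.
kT = 5.5ε / 0.36242 = 15.2 ε.

15.2 ε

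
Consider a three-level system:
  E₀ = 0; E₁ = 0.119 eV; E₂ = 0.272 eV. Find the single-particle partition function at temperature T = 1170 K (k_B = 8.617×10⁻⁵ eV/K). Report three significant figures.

Z = 1.37

k_BT = 8.617×10⁻⁵ × 1170 K = 0.10082 eV.
Eᵢ/kT = 0, 1.1803, 2.6979.
Z = Σ e^(−Eᵢ/kT) = e^(−0) + e^(−1.1803) + e^(−2.6979) = 1.0000 + 0.30719 + 0.067347 = 1.3745.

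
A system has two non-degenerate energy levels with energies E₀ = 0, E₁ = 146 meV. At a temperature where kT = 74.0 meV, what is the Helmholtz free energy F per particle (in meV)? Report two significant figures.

Eᵢ/kT = 0, 1.973.
Z = Σ e^(−Eᵢ/kT) = e^(−0) + e^(−1.973) = 1.000 + 0.1390 = 1.139.
F = −kT ln Z = −74.0 × ln(1.139) = −74.0 × 0.1302 = -9.6 meV.

-9.6 meV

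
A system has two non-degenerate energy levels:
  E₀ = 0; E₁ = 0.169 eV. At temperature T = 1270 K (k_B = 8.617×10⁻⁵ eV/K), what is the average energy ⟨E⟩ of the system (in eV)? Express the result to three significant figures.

0.0297 eV

k_BT = 8.617×10⁻⁵ × 1270 K = 0.10944 eV.
Eᵢ/kT = 0, 1.5442.
Z = Σ e^(−Eᵢ/kT) = e^(−0) + e^(−1.5442) = 1.0000 + 0.21348 = 1.2135.
⟨E⟩ = Σ Eᵢ e^(−Eᵢ/kT) / Z = (0·1.0000 + 0.169·0.21348) / 1.2135 = 0.0297 eV.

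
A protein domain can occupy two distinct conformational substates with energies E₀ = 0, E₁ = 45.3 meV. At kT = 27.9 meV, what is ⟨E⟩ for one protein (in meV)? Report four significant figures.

Eᵢ/kT = 0, 1.62366.
Z = Σ e^(−Eᵢ/kT) = e^(−0) + e^(−1.62366) = 1.00000 + 0.197176 = 1.19718.
⟨E⟩ = Σ Eᵢ e^(−Eᵢ/kT) / Z = (0·1.00000 + 45.3·0.197176) / 1.19718 = 7.461 meV.

7.461 meV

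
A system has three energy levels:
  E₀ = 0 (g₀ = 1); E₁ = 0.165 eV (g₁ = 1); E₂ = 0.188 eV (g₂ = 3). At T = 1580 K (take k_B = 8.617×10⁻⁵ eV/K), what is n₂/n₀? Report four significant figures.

0.7541

k_BT = 8.617×10⁻⁵ × 1580 K = 0.136149 eV.
n₂/n₀ = (g₂/g₀) exp[−(E₂−E₀)/kT] = (3/1) × exp(−(0.188 eV)/(0.136149 eV)) = (3/1) × exp(-1.38084) = 0.7541.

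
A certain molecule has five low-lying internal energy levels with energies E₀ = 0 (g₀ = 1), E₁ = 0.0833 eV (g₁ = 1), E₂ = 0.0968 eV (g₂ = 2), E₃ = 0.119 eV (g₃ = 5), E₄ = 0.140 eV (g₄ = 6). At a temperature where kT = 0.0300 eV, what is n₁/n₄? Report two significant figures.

n₁/n₄ = (g₁/g₄) exp[−(E₁−E₄)/kT] = (1/6) × exp(−(-0.0567 eV)/(0.0300 eV)) = (1/6) × exp(1.890) = 1.1.

1.1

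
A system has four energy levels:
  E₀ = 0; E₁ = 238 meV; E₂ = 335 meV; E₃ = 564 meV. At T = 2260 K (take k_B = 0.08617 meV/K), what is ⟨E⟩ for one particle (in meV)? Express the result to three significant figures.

105 meV

k_BT = 0.08617 × 2260 K = 194.74 meV.
Eᵢ/kT = 0, 1.2221, 1.7202, 2.8962.
Z = Σ e^(−Eᵢ/kT) = e^(−0) + e^(−1.2221) + e^(−1.7202) + e^(−2.8962) = 1.0000 + 0.29461 + 0.17903 + 0.055233 = 1.5289.
⟨E⟩ = Σ Eᵢ e^(−Eᵢ/kT) / Z = (0·1.0000 + 238·0.29461 + 335·0.17903 + 564·0.055233) / 1.5289 = 105 meV.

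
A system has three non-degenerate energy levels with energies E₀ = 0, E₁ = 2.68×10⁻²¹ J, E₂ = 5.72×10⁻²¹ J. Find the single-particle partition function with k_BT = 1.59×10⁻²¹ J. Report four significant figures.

Eᵢ/kT = 0, 1.68553, 3.59748.
Z = Σ e^(−Eᵢ/kT) = e^(−0) + e^(−1.68553) + e^(−3.59748) = 1.00000 + 0.185346 + 0.0273927 = 1.21274.

Z = 1.213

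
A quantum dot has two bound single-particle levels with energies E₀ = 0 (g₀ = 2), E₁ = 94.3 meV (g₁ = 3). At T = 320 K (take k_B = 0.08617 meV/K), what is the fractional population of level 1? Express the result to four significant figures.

k_BT = 0.08617 × 320 K = 27.5744 meV.
Eᵢ/kT = 0, 3.41984.
Z = Σ gᵢe^(−Eᵢ/kT) = 2·e^(−0) + 3·e^(−3.41984) = 2.00000 + 0.0981530 = 2.09815.
P₁ = g₁ e^(−E₁/kT) / Z = 0.0981530/2.09815 = 0.04678.

0.04678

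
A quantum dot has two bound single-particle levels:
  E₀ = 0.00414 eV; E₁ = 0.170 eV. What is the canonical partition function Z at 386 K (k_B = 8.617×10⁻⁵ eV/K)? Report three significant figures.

k_BT = 8.617×10⁻⁵ × 386 K = 0.033262 eV.
Eᵢ/kT = 0.12447, 5.1109.
Z = Σ e^(−Eᵢ/kT) = e^(−0.12447) + e^(−5.1109) = 0.88296 + 0.0060307 = 0.88899.

Z = 0.889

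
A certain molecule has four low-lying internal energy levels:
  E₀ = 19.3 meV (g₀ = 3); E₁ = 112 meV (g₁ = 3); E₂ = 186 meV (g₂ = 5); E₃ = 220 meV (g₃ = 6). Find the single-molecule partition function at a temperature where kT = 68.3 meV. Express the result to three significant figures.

Eᵢ/kT = 0.28258, 1.6398, 2.7233, 3.2211.
Z = Σ gᵢe^(−Eᵢ/kT) = 3·e^(−0.28258) + 3·e^(−1.6398) + 5·e^(−2.7233) + 6·e^(−3.2211) = 2.2615 + 0.58206 + 0.32829 + 0.23947 = 3.4113.

Z = 3.41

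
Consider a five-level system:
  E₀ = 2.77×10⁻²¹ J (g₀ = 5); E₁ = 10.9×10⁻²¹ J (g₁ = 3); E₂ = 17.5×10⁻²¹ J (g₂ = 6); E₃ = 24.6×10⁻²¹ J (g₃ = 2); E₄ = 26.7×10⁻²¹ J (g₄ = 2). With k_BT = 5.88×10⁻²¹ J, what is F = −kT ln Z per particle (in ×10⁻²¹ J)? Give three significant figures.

-8.08 ×10⁻²¹ J

Eᵢ/kT = 0.47109, 1.8537, 2.9762, 4.1837, 4.5408.
Z = Σ gᵢe^(−Eᵢ/kT) = 5·e^(−0.47109) + 3·e^(−1.8537) + 6·e^(−2.9762) + 2·e^(−4.1837) + 2·e^(−4.5408) = 3.1216 + 0.46997 + 0.30592 + 0.030484 + 0.021330 = 3.9493.
F = −kT ln Z = −5.88 × ln(3.9493) = −5.88 × 1.3735 = -8.08 ×10⁻²¹ J.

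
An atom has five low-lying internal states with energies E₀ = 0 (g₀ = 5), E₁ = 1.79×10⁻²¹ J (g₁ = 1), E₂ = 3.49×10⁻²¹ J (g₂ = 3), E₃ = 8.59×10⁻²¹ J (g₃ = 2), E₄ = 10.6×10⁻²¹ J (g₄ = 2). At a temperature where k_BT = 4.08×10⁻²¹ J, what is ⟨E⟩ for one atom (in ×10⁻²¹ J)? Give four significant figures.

1.268 ×10⁻²¹ J

Eᵢ/kT = 0, 0.438725, 0.855392, 2.10539, 2.59804.
Z = Σ gᵢe^(−Eᵢ/kT) = 5·e^(−0) + 1·e^(−0.438725) + 3·e^(−0.855392) + 2·e^(−2.10539) + 2·e^(−2.59804) = 5.00000 + 0.644858 + 1.27535 + 0.243596 + 0.148839 = 7.31264.
⟨E⟩ = Σ Eᵢ gᵢe^(−Eᵢ/kT) / Z = (0·5.00000 + 1.79·0.644858 + 3.49·1.27535 + 8.59·0.243596 + 10.6·0.148839) / 7.31264 = 1.268 ×10⁻²¹ J.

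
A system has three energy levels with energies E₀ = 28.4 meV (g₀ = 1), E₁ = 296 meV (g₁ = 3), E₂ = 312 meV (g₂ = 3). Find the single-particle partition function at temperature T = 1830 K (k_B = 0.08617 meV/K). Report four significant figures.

k_BT = 0.08617 × 1830 K = 157.691 meV.
Eᵢ/kT = 0.180099, 1.87709, 1.97855.
Z = Σ gᵢe^(−Eᵢ/kT) = 1·e^(−0.180099) + 3·e^(−1.87709) + 3·e^(−1.97855) = 0.835188 + 0.459104 + 0.414809 = 1.70910.

Z = 1.709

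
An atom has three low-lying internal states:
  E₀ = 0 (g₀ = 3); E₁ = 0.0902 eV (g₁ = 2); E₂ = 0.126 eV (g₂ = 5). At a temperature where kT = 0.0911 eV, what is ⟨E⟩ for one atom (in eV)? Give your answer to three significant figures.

0.0450 eV

Eᵢ/kT = 0, 0.99012, 1.3831.
Z = Σ gᵢe^(−Eᵢ/kT) = 3·e^(−0) + 2·e^(−0.99012) + 5·e^(−1.3831) = 3.0000 + 0.74306 + 1.2540 = 4.9971.
⟨E⟩ = Σ Eᵢ gᵢe^(−Eᵢ/kT) / Z = (0·3.0000 + 0.0902·0.74306 + 0.126·1.2540) / 4.9971 = 0.0450 eV.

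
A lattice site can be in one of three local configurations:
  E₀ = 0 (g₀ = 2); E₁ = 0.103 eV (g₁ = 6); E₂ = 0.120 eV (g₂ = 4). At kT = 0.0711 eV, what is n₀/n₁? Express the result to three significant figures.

1.42

n₀/n₁ = (g₀/g₁) exp[−(E₀−E₁)/kT] = (2/6) × exp(−(-0.103 eV)/(0.0711 eV)) = (2/6) × exp(1.4487) = 1.42.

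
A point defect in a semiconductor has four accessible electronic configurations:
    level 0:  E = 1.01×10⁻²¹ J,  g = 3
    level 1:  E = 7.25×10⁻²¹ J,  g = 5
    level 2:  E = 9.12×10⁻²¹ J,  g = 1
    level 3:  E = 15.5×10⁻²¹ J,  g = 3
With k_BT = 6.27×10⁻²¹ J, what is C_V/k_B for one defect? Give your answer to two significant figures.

Eᵢ/kT = 0.1611, 1.156, 1.455, 2.472.
Z = Σ gᵢe^(−Eᵢ/kT) = 3·e^(−0.1611) + 5·e^(−1.156) + 1·e^(−1.455) + 3·e^(−2.472) = 2.554 + 1.574 + 0.2334 + 0.2532 = 4.615.
⟨E⟩ = 4.343, ⟨E²⟩ = 35.88.
C_V/k_B = (⟨E²⟩ − ⟨E⟩²)/(kT)² = (35.88 − 18.86)/39.31 = 0.43.

0.43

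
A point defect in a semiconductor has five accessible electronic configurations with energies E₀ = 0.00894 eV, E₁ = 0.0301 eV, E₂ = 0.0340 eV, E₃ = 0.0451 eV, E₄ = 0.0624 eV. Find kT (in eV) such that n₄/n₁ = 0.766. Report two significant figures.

0.12 eV

n₄/n₁ = exp[−(E₄−E₁)/kT] = 0.766.
⇒ (E₄−E₁)/kT = ln(1/0.766) = ln(1.305) = 0.2662.
kT = 0.0323 eV / 0.2662 = 0.12 eV.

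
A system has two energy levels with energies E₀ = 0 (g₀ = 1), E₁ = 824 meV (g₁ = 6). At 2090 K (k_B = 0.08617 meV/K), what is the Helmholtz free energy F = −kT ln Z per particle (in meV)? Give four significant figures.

-10.80 meV

k_BT = 0.08617 × 2090 K = 180.095 meV.
Eᵢ/kT = 0, 4.57536.
Z = Σ gᵢe^(−Eᵢ/kT) = 1·e^(−0) + 6·e^(−4.57536) = 1.00000 + 0.0618155 = 1.06182.
F = −kT ln Z = −180.095 × ln(1.06182) = −180.095 × 0.0599844 = -10.80 meV.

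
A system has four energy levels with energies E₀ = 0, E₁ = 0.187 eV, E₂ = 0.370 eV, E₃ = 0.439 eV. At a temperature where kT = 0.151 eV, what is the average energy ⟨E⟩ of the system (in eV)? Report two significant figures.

0.077 eV

Eᵢ/kT = 0, 1.238, 2.450, 2.907.
Z = Σ e^(−Eᵢ/kT) = e^(−0) + e^(−1.238) + e^(−2.450) + e^(−2.907) = 1.000 + 0.2900 + 0.08629 + 0.05464 = 1.431.
⟨E⟩ = Σ Eᵢ e^(−Eᵢ/kT) / Z = (0·1.000 + 0.187·0.2900 + 0.370·0.08629 + 0.439·0.05464) / 1.431 = 0.077 eV.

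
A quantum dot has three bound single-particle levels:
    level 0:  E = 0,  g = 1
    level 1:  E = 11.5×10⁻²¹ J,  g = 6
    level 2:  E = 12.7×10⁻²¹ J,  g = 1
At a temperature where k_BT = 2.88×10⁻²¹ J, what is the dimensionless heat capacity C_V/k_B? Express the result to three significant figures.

1.59

Eᵢ/kT = 0, 3.9931, 4.4097.
Z = Σ gᵢe^(−Eᵢ/kT) = 1·e^(−0) + 6·e^(−3.9931) + 1·e^(−4.4097) = 1.0000 + 0.11065 + 0.012159 = 1.1228.
⟨E⟩ = 1.2708, ⟨E²⟩ = 14.780.
C_V/k_B = (⟨E²⟩ − ⟨E⟩²)/(kT)² = (14.780 − 1.6149)/8.2944 = 1.59.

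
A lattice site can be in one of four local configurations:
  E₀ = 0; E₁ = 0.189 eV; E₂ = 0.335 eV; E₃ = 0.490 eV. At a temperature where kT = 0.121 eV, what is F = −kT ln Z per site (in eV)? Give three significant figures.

Eᵢ/kT = 0, 1.5620, 2.7686, 4.0496.
Z = Σ e^(−Eᵢ/kT) = e^(−0) + e^(−1.5620) + e^(−2.7686) + e^(−4.0496) = 1.0000 + 0.20972 + 0.062750 + 0.017429 = 1.2899.
F = −kT ln Z = −0.121 × ln(1.2899) = −0.121 × 0.25456 = -0.0308 eV.

-0.0308 eV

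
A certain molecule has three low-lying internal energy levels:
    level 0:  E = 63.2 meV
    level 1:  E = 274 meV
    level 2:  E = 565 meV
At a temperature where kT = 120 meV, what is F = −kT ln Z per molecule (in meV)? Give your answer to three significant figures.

Eᵢ/kT = 0.52667, 2.2833, 4.7083.
Z = Σ e^(−Eᵢ/kT) = e^(−0.52667) + e^(−2.2833) + e^(−4.7083) = 0.59057 + 0.10195 + 0.0090201 = 0.70154.
F = −kT ln Z = −120 × ln(0.70154) = −120 × -0.35448 = 42.5 meV.

42.5 meV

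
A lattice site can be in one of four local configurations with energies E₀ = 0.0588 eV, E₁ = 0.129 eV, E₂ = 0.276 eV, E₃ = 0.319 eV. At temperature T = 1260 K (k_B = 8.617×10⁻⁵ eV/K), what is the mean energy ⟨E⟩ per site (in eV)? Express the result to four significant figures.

0.1101 eV

k_BT = 8.617×10⁻⁵ × 1260 K = 0.108574 eV.
Eᵢ/kT = 0.541566, 1.18813, 2.54205, 2.93809.
Z = Σ e^(−Eᵢ/kT) = e^(−0.541566) + e^(−1.18813) + e^(−2.54205) + e^(−2.93809) = 0.581836 + 0.304791 + 0.0787049 + 0.0529668 = 1.01830.
⟨E⟩ = Σ Eᵢ e^(−Eᵢ/kT) / Z = (0.0588·0.581836 + 0.129·0.304791 + 0.276·0.0787049 + 0.319·0.0529668) / 1.01830 = 0.1101 eV.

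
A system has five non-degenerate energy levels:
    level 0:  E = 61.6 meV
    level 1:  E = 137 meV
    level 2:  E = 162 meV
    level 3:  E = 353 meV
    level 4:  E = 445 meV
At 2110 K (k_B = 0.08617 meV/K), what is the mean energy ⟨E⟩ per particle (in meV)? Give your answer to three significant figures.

145 meV

k_BT = 0.08617 × 2110 K = 181.82 meV.
Eᵢ/kT = 0.33880, 0.75349, 0.89099, 1.9415, 2.4475.
Z = Σ e^(−Eᵢ/kT) = e^(−0.33880) + e^(−0.75349) + e^(−0.89099) + e^(−1.9415) + e^(−2.4475) = 0.71262 + 0.47072 + 0.41025 + 0.14349 + 0.086510 = 1.8236.
⟨E⟩ = Σ Eᵢ e^(−Eᵢ/kT) / Z = (61.6·0.71262 + 137·0.47072 + 162·0.41025 + 353·0.14349 + 445·0.086510) / 1.8236 = 145 meV.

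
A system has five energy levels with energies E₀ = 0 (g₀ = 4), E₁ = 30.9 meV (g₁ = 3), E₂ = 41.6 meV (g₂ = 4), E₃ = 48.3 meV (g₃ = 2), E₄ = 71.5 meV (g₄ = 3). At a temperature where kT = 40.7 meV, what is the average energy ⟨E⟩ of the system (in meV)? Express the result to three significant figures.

Eᵢ/kT = 0, 0.75921, 1.0221, 1.1867, 1.7568.
Z = Σ gᵢe^(−Eᵢ/kT) = 4·e^(−0) + 3·e^(−0.75921) + 4·e^(−1.0221) + 2·e^(−1.1867) + 3·e^(−1.7568) = 4.0000 + 1.4041 + 1.4394 + 0.61045 + 0.51779 = 7.9717.
⟨E⟩ = Σ Eᵢ gᵢe^(−Eᵢ/kT) / Z = (0·4.0000 + 30.9·1.4041 + 41.6·1.4394 + 48.3·0.61045 + 71.5·0.51779) / 7.9717 = 21.3 meV.

21.3 meV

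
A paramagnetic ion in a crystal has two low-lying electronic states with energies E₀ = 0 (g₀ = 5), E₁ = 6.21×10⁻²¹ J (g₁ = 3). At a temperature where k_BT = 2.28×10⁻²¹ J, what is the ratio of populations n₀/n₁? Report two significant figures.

25

n₀/n₁ = (g₀/g₁) exp[−(E₀−E₁)/kT] = (5/3) × exp(−(-6.21 ×10⁻²¹ J)/(2.28 ×10⁻²¹ J)) = (5/3) × exp(2.724) = 25.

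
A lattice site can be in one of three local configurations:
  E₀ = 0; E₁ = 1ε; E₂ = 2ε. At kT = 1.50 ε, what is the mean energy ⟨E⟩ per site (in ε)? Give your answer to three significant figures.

0.586 ε

Eᵢ/kT = 0, 0.66667, 1.3333.
Z = Σ e^(−Eᵢ/kT) = e^(−0) + e^(−0.66667) + e^(−1.3333) = 1.0000 + 0.51342 + 0.26361 = 1.7770.
⟨E⟩ = Σ Eᵢ e^(−Eᵢ/kT) / Z = (0·1.0000 + 1·0.51342 + 2·0.26361) / 1.7770 = 0.586 ε.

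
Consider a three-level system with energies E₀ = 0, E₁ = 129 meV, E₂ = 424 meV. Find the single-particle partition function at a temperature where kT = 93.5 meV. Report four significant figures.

Z = 1.262

Eᵢ/kT = 0, 1.37968, 4.53476.
Z = Σ e^(−Eᵢ/kT) = e^(−0) + e^(−1.37968) + e^(−4.53476) = 1.00000 + 0.251659 + 0.0107295 = 1.26239.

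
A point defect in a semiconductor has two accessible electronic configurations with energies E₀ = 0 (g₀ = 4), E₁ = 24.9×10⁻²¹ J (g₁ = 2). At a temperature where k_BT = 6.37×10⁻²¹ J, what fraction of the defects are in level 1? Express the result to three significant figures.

0.00993

Eᵢ/kT = 0, 3.9089.
Z = Σ gᵢe^(−Eᵢ/kT) = 4·e^(−0) + 2·e^(−3.9089) = 4.0000 + 0.040125 = 4.0401.
P₁ = g₁ e^(−E₁/kT) / Z = 0.040125/4.0401 = 0.00993.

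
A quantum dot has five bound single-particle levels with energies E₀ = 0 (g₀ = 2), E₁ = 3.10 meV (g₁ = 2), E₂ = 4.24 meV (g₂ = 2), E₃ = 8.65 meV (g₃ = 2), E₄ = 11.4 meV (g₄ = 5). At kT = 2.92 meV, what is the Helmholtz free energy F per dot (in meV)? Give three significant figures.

Eᵢ/kT = 0, 1.0616, 1.4521, 2.9623, 3.9041.
Z = Σ gᵢe^(−Eᵢ/kT) = 2·e^(−0) + 2·e^(−1.0616) + 2·e^(−1.4521) + 2·e^(−2.9623) + 5·e^(−3.9041) = 2.0000 + 0.69180 + 0.46816 + 0.10340 + 0.10080 = 3.3642.
F = −kT ln Z = −2.92 × ln(3.3642) = −2.92 × 1.2132 = -3.54 meV.

-3.54 meV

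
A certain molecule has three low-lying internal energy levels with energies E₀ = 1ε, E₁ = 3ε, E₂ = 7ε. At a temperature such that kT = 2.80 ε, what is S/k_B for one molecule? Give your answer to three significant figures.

0.848

Eᵢ/kT = 0.35714, 1.0714, 2.5000.
Z = Σ e^(−Eᵢ/kT) = e^(−0.35714) + e^(−1.0714) + e^(−2.5000) = 0.69967 + 0.34253 + 0.082085 = 1.1243.
⟨E⟩ = Σ EᵢPᵢ = 2.0474 ε.
S/k_B = ln Z + ⟨E⟩/kT = ln(1.1243) + 2.0474/2.80 = 0.11716 + 0.73121 = 0.848.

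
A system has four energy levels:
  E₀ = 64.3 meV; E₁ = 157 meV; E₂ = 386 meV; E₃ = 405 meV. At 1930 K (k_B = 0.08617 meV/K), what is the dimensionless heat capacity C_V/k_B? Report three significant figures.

k_BT = 0.08617 × 1930 K = 166.31 meV.
Eᵢ/kT = 0.38663, 0.94402, 2.3210, 2.4352.
Z = Σ e^(−Eᵢ/kT) = e^(−0.38663) + e^(−0.94402) + e^(−2.3210) + e^(−2.4352) = 0.67934 + 0.38906 + 0.098175 + 0.087580 = 1.2542.
⟨E⟩ = 142.03 meV, ⟨E²⟩ = 33002 meV².
C_V/k_B = (⟨E²⟩ − ⟨E⟩²)/(kT)² = (33002 − 20173)/27659 = 0.464.

0.464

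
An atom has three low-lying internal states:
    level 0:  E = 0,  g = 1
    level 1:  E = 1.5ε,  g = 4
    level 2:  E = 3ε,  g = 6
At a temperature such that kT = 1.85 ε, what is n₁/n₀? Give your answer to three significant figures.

n₁/n₀ = (g₁/g₀) exp[−(E₁−E₀)/kT] = (4/1) × exp(−(1.5ε)/(1.85ε)) = (4/1) × exp(-0.81081) = 1.78.

1.78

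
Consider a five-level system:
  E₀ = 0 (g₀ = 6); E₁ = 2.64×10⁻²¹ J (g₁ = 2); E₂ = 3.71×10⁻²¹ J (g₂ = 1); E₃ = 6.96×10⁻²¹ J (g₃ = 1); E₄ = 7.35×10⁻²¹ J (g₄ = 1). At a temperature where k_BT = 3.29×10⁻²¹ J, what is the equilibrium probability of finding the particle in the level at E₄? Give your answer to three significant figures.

Eᵢ/kT = 0, 0.80243, 1.1277, 2.1155, 2.2340.
Z = Σ gᵢe^(−Eᵢ/kT) = 6·e^(−0) + 2·e^(−0.80243) + 1·e^(−1.1277) + 1·e^(−2.1155) + 1·e^(−2.2340) = 6.0000 + 0.89648 + 0.32378 + 0.12057 + 0.10710 = 7.4479.
P₄ = g₄ e^(−E₄/kT) / Z = 0.10710/7.4479 = 0.0144.

0.0144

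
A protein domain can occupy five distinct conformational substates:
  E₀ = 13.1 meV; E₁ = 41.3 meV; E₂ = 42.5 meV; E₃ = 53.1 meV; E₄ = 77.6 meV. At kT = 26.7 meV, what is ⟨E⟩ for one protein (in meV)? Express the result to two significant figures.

Eᵢ/kT = 0.4906, 1.547, 1.592, 1.989, 2.906.
Z = Σ e^(−Eᵢ/kT) = e^(−0.4906) + e^(−1.547) + e^(−1.592) + e^(−1.989) + e^(−2.906) = 0.6123 + 0.2129 + 0.2035 + 0.1368 + 0.05469 = 1.220.
⟨E⟩ = Σ Eᵢ e^(−Eᵢ/kT) / Z = (13.1·0.6123 + 41.3·0.2129 + 42.5·0.2035 + 53.1·0.1368 + 77.6·0.05469) / 1.220 = 30 meV.

30 meV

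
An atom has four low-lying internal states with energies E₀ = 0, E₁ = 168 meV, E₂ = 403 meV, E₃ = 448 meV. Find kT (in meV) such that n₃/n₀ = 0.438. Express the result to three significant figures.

543 meV

n₃/n₀ = exp[−(E₃−E₀)/kT] = 0.438.
⇒ (E₃−E₀)/kT = ln(1/0.438) = ln(2.2831) = 0.82553.
kT = 448 meV / 0.82553 = 543 meV.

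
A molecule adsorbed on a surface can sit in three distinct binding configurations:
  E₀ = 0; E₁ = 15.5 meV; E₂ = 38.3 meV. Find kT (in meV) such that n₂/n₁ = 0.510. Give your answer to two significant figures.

n₂/n₁ = exp[−(E₂−E₁)/kT] = 0.510.
⇒ (E₂−E₁)/kT = ln(1/0.510) = ln(1.961) = 0.6735.
kT = 22.8 meV / 0.6735 = 34 meV.

34 meV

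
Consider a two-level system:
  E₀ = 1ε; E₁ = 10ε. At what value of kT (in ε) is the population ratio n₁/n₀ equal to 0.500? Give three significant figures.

13.0 ε

n₁/n₀ = exp[−(E₁−E₀)/kT] = 0.500.
⇒ (E₁−E₀)/kT = ln(1/0.500) = ln(2.0000) = 0.69315.
kT = 9ε / 0.69315 = 13.0 ε.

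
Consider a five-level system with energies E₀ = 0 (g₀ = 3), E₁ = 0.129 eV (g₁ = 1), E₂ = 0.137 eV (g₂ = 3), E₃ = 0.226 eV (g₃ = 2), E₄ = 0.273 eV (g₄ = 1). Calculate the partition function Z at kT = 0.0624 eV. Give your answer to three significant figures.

Eᵢ/kT = 0, 2.0673, 2.1955, 3.6218, 4.3750.
Z = Σ gᵢe^(−Eᵢ/kT) = 3·e^(−0) + 1·e^(−2.0673) + 3·e^(−2.1955) + 2·e^(−3.6218) + 1·e^(−4.3750) = 3.0000 + 0.12653 + 0.33391 + 0.053469 + 0.012588 = 3.5265.

Z = 3.53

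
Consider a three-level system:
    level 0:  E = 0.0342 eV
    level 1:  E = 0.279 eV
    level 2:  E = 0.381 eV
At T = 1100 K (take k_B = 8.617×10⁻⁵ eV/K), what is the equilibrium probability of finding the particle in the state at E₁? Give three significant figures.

0.0686

k_BT = 8.617×10⁻⁵ × 1100 K = 0.094787 eV.
Eᵢ/kT = 0.36081, 2.9434, 4.0195.
Z = Σ e^(−Eᵢ/kT) = e^(−0.36081) + e^(−2.9434) + e^(−4.0195) = 0.69711 + 0.052686 + 0.017962 = 0.76776.
P₁ = e^(−E₁/kT) / Z = 0.052686/0.76776 = 0.0686.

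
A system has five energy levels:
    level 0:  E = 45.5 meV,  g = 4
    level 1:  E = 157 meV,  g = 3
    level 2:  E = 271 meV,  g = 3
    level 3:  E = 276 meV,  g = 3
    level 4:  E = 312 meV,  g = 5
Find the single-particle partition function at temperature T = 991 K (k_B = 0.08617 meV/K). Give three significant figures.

Z = 3.20

k_BT = 0.08617 × 991 K = 85.394 meV.
Eᵢ/kT = 0.53282, 1.8385, 3.1735, 3.2321, 3.6537.
Z = Σ gᵢe^(−Eᵢ/kT) = 4·e^(−0.53282) + 3·e^(−1.8385) + 3·e^(−3.1735) + 3·e^(−3.2321) + 5·e^(−3.6537) = 2.3478 + 0.47717 + 0.12557 + 0.11842 + 0.12948 = 3.1984.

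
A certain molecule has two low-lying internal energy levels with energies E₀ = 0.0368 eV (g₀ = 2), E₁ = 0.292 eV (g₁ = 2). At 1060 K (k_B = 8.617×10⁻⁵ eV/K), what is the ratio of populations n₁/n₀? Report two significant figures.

k_BT = 8.617×10⁻⁵ × 1060 K = 0.09134 eV.
n₁/n₀ = (g₁/g₀) exp[−(E₁−E₀)/kT] = (2/2) × exp(−(0.2552 eV)/(0.09134 eV)) = (2/2) × exp(-2.794) = 0.061.

0.061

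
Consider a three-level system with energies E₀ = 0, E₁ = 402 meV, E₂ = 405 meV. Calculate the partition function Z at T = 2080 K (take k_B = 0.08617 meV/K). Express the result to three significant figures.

k_BT = 0.08617 × 2080 K = 179.23 meV.
Eᵢ/kT = 0, 2.2429, 2.2597.
Z = Σ e^(−Eᵢ/kT) = e^(−0) + e^(−2.2429) + e^(−2.2597) = 1.0000 + 0.10615 + 0.10438 = 1.2105.

Z = 1.21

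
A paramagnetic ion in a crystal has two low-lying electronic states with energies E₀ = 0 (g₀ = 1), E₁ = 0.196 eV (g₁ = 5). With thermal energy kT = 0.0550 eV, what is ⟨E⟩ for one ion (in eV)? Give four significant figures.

0.02432 eV

Eᵢ/kT = 0, 3.56364.
Z = Σ gᵢe^(−Eᵢ/kT) = 1·e^(−0) + 5·e^(−3.56364) = 1.00000 + 0.141677 = 1.14168.
⟨E⟩ = Σ Eᵢ gᵢe^(−Eᵢ/kT) / Z = (0·1.00000 + 0.196·0.141677) / 1.14168 = 0.02432 eV.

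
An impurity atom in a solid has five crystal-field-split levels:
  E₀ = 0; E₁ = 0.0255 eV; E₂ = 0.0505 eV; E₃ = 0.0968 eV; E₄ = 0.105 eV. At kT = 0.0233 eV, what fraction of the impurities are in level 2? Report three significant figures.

Eᵢ/kT = 0, 1.0944, 2.1674, 4.1545, 4.5064.
Z = Σ e^(−Eᵢ/kT) = e^(−0) + e^(−1.0944) + e^(−2.1674) + e^(−4.1545) + e^(−4.5064) = 1.0000 + 0.33474 + 0.11447 + 0.015694 + 0.011038 = 1.4759.
P₂ = e^(−E₂/kT) / Z = 0.11447/1.4759 = 0.0776.

0.0776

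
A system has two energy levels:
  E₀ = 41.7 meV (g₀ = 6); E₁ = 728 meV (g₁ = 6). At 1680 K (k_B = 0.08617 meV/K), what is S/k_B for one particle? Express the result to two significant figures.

1.8

k_BT = 0.08617 × 1680 K = 144.8 meV.
Eᵢ/kT = 0.2880, 5.028.
Z = Σ gᵢe^(−Eᵢ/kT) = 6·e^(−0.2880) + 6·e^(−5.028) = 4.499 + 0.03931 = 4.538.
⟨E⟩ = Σ EᵢPᵢ = 47.65 meV.
S/k_B = ln Z + ⟨E⟩/kT = ln(4.538) + 47.65/144.8 = 1.512 + 0.3291 = 1.8.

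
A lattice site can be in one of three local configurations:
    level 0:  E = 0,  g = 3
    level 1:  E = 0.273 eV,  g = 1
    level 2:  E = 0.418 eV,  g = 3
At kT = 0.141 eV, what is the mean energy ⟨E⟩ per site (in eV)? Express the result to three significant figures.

Eᵢ/kT = 0, 1.9362, 2.9645.
Z = Σ gᵢe^(−Eᵢ/kT) = 3·e^(−0) + 1·e^(−1.9362) + 3·e^(−2.9645) = 3.0000 + 0.14425 + 0.15476 = 3.2990.
⟨E⟩ = Σ Eᵢ gᵢe^(−Eᵢ/kT) / Z = (0·3.0000 + 0.273·0.14425 + 0.418·0.15476) / 3.2990 = 0.0315 eV.

0.0315 eV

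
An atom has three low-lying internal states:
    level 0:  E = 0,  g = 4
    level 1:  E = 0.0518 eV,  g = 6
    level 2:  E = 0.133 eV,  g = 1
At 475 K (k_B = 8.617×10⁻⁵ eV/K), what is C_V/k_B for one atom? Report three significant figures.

k_BT = 8.617×10⁻⁵ × 475 K = 0.040931 eV.
Eᵢ/kT = 0, 1.2655, 3.2494.
Z = Σ gᵢe^(−Eᵢ/kT) = 4·e^(−0) + 6·e^(−1.2655) + 1·e^(−3.2494) = 4.0000 + 1.6926 + 0.038797 = 5.7314.
⟨E⟩ = 0.016198 eV, ⟨E²⟩ = 0.00091216 eV².
C_V/k_B = (⟨E²⟩ − ⟨E⟩²)/(kT)² = (0.00091216 − 0.00026238)/0.0016753 = 0.388.

0.388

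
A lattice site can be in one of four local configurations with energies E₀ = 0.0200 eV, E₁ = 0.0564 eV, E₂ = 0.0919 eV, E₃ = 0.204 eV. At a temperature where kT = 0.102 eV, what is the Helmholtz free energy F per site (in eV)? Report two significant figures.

Eᵢ/kT = 0.1961, 0.5529, 0.9010, 2.000.
Z = Σ e^(−Eᵢ/kT) = e^(−0.1961) + e^(−0.5529) + e^(−0.9010) + e^(−2.000) = 0.8219 + 0.5753 + 0.4062 + 0.1353 = 1.939.
F = −kT ln Z = −0.102 × ln(1.939) = −0.102 × 0.6622 = -0.068 eV.

-0.068 eV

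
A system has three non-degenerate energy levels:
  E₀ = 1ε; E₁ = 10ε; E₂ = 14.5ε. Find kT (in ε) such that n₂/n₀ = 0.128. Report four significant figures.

6.567 ε

n₂/n₀ = exp[−(E₂−E₀)/kT] = 0.128.
⇒ (E₂−E₀)/kT = ln(1/0.128) = ln(7.81250) = 2.05573.
kT = 13.5ε / 2.05573 = 6.567 ε.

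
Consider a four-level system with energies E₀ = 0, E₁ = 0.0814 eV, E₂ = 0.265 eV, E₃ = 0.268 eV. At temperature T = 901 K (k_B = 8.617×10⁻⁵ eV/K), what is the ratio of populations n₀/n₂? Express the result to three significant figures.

30.4

k_BT = 8.617×10⁻⁵ × 901 K = 0.077639 eV.
n₀/n₂ = exp[−(E₀−E₂)/kT] = exp(−(-0.265 eV)/(0.077639 eV)) = exp(3.4132) = 30.4.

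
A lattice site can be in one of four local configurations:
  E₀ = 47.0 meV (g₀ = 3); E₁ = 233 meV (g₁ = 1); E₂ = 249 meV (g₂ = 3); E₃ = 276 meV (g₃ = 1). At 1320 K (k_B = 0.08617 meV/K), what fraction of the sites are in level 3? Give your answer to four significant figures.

0.03481

k_BT = 0.08617 × 1320 K = 113.744 meV.
Eᵢ/kT = 0.413209, 2.04846, 2.18913, 2.42650.
Z = Σ gᵢe^(−Eᵢ/kT) = 3·e^(−0.413209) + 1·e^(−2.04846) + 3·e^(−2.18913) + 1·e^(−2.42650) = 1.98457 + 0.128933 + 0.336042 + 0.0883455 = 2.53789.
P₃ = g₃ e^(−E₃/kT) / Z = 0.0883455/2.53789 = 0.03481.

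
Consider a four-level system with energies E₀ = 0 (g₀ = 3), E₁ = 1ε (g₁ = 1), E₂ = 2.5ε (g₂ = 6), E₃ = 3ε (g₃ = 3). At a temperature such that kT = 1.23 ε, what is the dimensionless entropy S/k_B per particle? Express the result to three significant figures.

2.08

Eᵢ/kT = 0, 0.81301, 2.0325, 2.4390.
Z = Σ gᵢe^(−Eᵢ/kT) = 3·e^(−0) + 1·e^(−0.81301) + 6·e^(−2.0325) + 3·e^(−2.4390) = 3.0000 + 0.44352 + 0.78605 + 0.26174 = 4.4913.
⟨E⟩ = Σ EᵢPᵢ = 0.71112 ε.
S/k_B = ln Z + ⟨E⟩/kT = ln(4.4913) + 0.71112/1.23 = 1.5021 + 0.57815 = 2.08.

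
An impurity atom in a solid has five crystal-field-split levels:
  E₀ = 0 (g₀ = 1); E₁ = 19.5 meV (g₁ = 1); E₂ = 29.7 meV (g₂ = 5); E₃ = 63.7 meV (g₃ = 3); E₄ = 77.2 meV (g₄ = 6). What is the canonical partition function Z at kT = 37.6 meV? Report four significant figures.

Eᵢ/kT = 0, 0.518617, 0.789894, 1.69415, 2.05319.
Z = Σ gᵢe^(−Eᵢ/kT) = 1·e^(−0) + 1·e^(−0.518617) + 5·e^(−0.789894) + 3·e^(−1.69415) + 6·e^(−2.05319) = 1.00000 + 0.595343 + 2.26946 + 0.551266 + 0.769949 = 5.18602.

Z = 5.186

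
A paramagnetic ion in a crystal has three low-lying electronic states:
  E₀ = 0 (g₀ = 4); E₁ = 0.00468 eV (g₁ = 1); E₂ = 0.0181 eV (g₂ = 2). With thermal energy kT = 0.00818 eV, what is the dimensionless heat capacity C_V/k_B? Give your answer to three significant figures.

Eᵢ/kT = 0, 0.57213, 2.2127.
Z = Σ gᵢe^(−Eᵢ/kT) = 4·e^(−0) + 1·e^(−0.57213) + 2·e^(−2.2127) = 4.0000 + 0.56432 + 0.21881 = 4.7831.
⟨E⟩ = 0.0013802 eV, ⟨E²⟩ = 0.000017571 eV².
C_V/k_B = (⟨E²⟩ − ⟨E⟩²)/(kT)² = (0.000017571 − 0.0000019050)/0.000066912 = 0.234.

0.234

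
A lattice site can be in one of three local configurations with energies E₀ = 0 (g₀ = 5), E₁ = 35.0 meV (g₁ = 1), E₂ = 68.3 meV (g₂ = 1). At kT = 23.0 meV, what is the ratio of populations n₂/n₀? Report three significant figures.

0.0103

n₂/n₀ = (g₂/g₀) exp[−(E₂−E₀)/kT] = (1/5) × exp(−(68.3 meV)/(23.0 meV)) = (1/5) × exp(-2.9696) = 0.0103.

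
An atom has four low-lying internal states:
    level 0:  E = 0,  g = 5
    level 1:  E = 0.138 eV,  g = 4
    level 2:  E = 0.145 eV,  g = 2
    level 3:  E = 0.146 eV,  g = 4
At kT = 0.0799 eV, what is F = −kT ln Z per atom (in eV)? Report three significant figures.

Eᵢ/kT = 0, 1.7272, 1.8148, 1.8273.
Z = Σ gᵢe^(−Eᵢ/kT) = 5·e^(−0) + 4·e^(−1.7272) + 2·e^(−1.8148) + 4·e^(−1.8273) = 5.0000 + 0.71113 + 0.32574 + 0.64339 = 6.6803.
F = −kT ln Z = −0.0799 × ln(6.6803) = −0.0799 × 1.8992 = -0.152 eV.

-0.152 eV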